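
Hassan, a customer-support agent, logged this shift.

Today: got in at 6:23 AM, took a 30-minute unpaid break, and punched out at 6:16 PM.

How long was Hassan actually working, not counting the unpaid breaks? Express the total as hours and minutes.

11 h 23 min

Today: 6:23 AM–6:16 PM = 11 h 53 min; less 30 min break → 11 h 23 min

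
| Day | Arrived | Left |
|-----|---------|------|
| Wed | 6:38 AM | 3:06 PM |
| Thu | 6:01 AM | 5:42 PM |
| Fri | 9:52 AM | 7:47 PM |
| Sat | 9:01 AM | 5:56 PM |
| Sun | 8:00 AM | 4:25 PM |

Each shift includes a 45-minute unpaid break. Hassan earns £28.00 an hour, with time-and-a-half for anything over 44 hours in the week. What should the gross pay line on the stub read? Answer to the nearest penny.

Wed: 6:38 AM–3:06 PM = 8 h 28 min; less 45 min break → 7 h 43 min
Thu: 6:01 AM–5:42 PM = 11 h 41 min; less 45 min break → 10 h 56 min
Fri: 9:52 AM–7:47 PM = 9 h 55 min; less 45 min break → 9 h 10 min
Sat: 9:01 AM–5:56 PM = 8 h 55 min; less 45 min break → 8 h 10 min
Sun: 8:00 AM–4:25 PM = 8 h 25 min; less 45 min break → 7 h 40 min
Total worked: 43 h 39 min = 2619 min.
Regular 43 h 39 min = 2619 min at £28.00/h; overtime 0 h 0 min = 0 min at £42.00/h.
Pay = (2619 × £28.00 + 0 × £42.00) ÷ 60 = £1222.20.

£1222.20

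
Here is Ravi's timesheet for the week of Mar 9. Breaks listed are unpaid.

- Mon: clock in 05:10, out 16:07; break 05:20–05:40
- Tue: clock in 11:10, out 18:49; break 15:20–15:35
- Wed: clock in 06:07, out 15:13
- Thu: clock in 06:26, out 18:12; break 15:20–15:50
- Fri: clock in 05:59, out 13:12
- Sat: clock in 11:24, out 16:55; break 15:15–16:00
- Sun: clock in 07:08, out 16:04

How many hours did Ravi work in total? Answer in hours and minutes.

59 h 18 min

Mon: 05:10–16:07 = 10 h 57 min; less 20 min break → 10 h 37 min
Tue: 11:10–18:49 = 7 h 39 min; less 15 min break → 7 h 24 min
Wed: 06:07–15:13 = 9 h 6 min
Thu: 06:26–18:12 = 11 h 46 min; less 30 min break → 11 h 16 min
Fri: 05:59–13:12 = 7 h 13 min
Sat: 11:24–16:55 = 5 h 31 min; less 45 min break → 4 h 46 min
Sun: 07:08–16:04 = 8 h 56 min
Total: 10 h 37 min + 7 h 24 min + 9 h 6 min + 11 h 16 min + 7 h 13 min + 4 h 46 min + 8 h 56 min = 59 h 18 min.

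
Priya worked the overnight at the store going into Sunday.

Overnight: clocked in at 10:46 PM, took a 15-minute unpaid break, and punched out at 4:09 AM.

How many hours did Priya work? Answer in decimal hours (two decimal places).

Overnight: 10:46 PM → midnight = 1 h 14 min; midnight → 4:09 AM = 4 h 9 min; span 5 h 23 min; less 15 min break → 5 h 8 min

5.13 hours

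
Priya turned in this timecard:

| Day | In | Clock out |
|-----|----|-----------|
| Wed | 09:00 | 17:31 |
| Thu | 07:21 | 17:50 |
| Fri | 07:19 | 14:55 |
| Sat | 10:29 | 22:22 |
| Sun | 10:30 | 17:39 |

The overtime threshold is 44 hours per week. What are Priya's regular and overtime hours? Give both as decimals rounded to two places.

Wed: 09:00–17:31 = 8 h 31 min
Thu: 07:21–17:50 = 10 h 29 min
Fri: 07:19–14:55 = 7 h 36 min
Sat: 10:29–22:22 = 11 h 53 min
Sun: 10:30–17:39 = 7 h 9 min
Total worked: 45 h 38 min = 45.63 h.
Threshold 44 h → overtime 1 h 38 min, regular 44 h 0 min.

Regular 44.00 hours, overtime 1.63 hours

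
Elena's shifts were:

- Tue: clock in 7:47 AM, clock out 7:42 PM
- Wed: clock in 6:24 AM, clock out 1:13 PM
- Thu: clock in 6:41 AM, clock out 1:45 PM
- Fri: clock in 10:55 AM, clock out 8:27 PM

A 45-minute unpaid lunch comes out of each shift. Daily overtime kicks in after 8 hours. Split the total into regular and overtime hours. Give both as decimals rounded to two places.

Tue: 7:47 AM–7:42 PM = 11 h 55 min; less 45 min break → 11 h 10 min
Wed: 6:24 AM–1:13 PM = 6 h 49 min; less 45 min break → 6 h 4 min
Thu: 6:41 AM–1:45 PM = 7 h 4 min; less 45 min break → 6 h 19 min
Fri: 10:55 AM–8:27 PM = 9 h 32 min; less 45 min break → 8 h 47 min
Tue reg 8 h 0 min / OT 3 h 10 min; Wed reg 6 h 4 min / OT 0 h 0 min; Thu reg 6 h 19 min / OT 0 h 0 min; Fri reg 8 h 0 min / OT 0 h 47 min.
Totals: regular 28 h 23 min, overtime 3 h 57 min.

Regular 28.38 hours, overtime 3.95 hours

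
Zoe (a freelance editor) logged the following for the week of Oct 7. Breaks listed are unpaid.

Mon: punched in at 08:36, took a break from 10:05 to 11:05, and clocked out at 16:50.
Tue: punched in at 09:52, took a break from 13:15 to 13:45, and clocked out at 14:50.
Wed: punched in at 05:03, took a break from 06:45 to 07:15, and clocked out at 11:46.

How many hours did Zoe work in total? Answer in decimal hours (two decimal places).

17.92 hours

Mon: 08:36–16:50 = 8 h 14 min; less 60 min break → 7 h 14 min
Tue: 09:52–14:50 = 4 h 58 min; less 30 min break → 4 h 28 min
Wed: 05:03–11:46 = 6 h 43 min; less 30 min break → 6 h 13 min
Total: 7 h 14 min + 4 h 28 min + 6 h 13 min = 17 h 55 min.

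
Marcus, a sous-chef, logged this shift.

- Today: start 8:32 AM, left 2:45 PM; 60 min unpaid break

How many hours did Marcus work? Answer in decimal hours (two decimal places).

Today: 8:32 AM–2:45 PM = 6 h 13 min; less 60 min break → 5 h 13 min

5.22 hours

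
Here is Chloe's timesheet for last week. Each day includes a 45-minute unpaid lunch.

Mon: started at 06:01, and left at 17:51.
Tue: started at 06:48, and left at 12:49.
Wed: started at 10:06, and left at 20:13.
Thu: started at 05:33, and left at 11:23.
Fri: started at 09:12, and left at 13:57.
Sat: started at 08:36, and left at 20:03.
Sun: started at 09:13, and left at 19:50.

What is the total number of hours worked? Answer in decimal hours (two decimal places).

55.37 hours

Mon: 06:01–17:51 = 11 h 50 min; less 45 min break → 11 h 5 min
Tue: 06:48–12:49 = 6 h 1 min; less 45 min break → 5 h 16 min
Wed: 10:06–20:13 = 10 h 7 min; less 45 min break → 9 h 22 min
Thu: 05:33–11:23 = 5 h 50 min; less 45 min break → 5 h 5 min
Fri: 09:12–13:57 = 4 h 45 min; less 45 min break → 4 h 0 min
Sat: 08:36–20:03 = 11 h 27 min; less 45 min break → 10 h 42 min
Sun: 09:13–19:50 = 10 h 37 min; less 45 min break → 9 h 52 min
Total: 11 h 5 min + 5 h 16 min + 9 h 22 min + 5 h 5 min + 4 h 0 min + 10 h 42 min + 9 h 52 min = 55 h 22 min.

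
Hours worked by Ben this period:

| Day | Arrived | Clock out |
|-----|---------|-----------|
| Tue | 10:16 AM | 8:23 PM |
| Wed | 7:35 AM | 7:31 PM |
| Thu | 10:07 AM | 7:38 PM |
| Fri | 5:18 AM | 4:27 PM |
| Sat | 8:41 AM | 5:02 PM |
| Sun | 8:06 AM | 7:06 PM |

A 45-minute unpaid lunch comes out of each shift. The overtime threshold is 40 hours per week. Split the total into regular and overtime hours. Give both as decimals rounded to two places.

Tue: 10:16 AM–8:23 PM = 10 h 7 min; less 45 min break → 9 h 22 min
Wed: 7:35 AM–7:31 PM = 11 h 56 min; less 45 min break → 11 h 11 min
Thu: 10:07 AM–7:38 PM = 9 h 31 min; less 45 min break → 8 h 46 min
Fri: 5:18 AM–4:27 PM = 11 h 9 min; less 45 min break → 10 h 24 min
Sat: 8:41 AM–5:02 PM = 8 h 21 min; less 45 min break → 7 h 36 min
Sun: 8:06 AM–7:06 PM = 11 h 0 min; less 45 min break → 10 h 15 min
Total worked: 57 h 34 min = 57.57 h.
Threshold 40 h → overtime 17 h 34 min, regular 40 h 0 min.

Regular 40.00 hours, overtime 17.57 hours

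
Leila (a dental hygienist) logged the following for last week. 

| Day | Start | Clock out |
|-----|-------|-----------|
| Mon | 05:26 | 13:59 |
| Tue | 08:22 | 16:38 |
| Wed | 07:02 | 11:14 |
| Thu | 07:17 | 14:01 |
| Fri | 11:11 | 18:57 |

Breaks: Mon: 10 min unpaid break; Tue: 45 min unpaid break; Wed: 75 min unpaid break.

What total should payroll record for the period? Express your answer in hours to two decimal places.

Mon: 05:26–13:59 = 8 h 33 min; less 10 min break → 8 h 23 min
Tue: 08:22–16:38 = 8 h 16 min; less 45 min break → 7 h 31 min
Wed: 07:02–11:14 = 4 h 12 min; less 75 min break → 2 h 57 min
Thu: 07:17–14:01 = 6 h 44 min
Fri: 11:11–18:57 = 7 h 46 min
Total: 8 h 23 min + 7 h 31 min + 2 h 57 min + 6 h 44 min + 7 h 46 min = 33 h 21 min.

33.35 hours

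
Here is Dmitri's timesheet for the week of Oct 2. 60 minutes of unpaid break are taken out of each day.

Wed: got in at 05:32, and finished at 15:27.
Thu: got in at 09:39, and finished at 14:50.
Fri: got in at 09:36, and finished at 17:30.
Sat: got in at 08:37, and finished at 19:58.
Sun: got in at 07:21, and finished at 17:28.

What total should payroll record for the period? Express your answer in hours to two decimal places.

39.47 hours

Wed: 05:32–15:27 = 9 h 55 min; less 60 min break → 8 h 55 min
Thu: 09:39–14:50 = 5 h 11 min; less 60 min break → 4 h 11 min
Fri: 09:36–17:30 = 7 h 54 min; less 60 min break → 6 h 54 min
Sat: 08:37–19:58 = 11 h 21 min; less 60 min break → 10 h 21 min
Sun: 07:21–17:28 = 10 h 7 min; less 60 min break → 9 h 7 min
Total: 8 h 55 min + 4 h 11 min + 6 h 54 min + 10 h 21 min + 9 h 7 min = 39 h 28 min.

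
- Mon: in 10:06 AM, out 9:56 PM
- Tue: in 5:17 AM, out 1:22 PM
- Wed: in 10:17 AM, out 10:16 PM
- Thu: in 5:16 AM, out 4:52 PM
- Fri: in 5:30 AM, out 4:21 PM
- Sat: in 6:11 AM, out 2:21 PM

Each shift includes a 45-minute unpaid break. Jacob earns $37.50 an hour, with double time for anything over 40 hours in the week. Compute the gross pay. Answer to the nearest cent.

Mon: 10:06 AM–9:56 PM = 11 h 50 min; less 45 min break → 11 h 5 min
Tue: 5:17 AM–1:22 PM = 8 h 5 min; less 45 min break → 7 h 20 min
Wed: 10:17 AM–10:16 PM = 11 h 59 min; less 45 min break → 11 h 14 min
Thu: 5:16 AM–4:52 PM = 11 h 36 min; less 45 min break → 10 h 51 min
Fri: 5:30 AM–4:21 PM = 10 h 51 min; less 45 min break → 10 h 6 min
Sat: 6:11 AM–2:21 PM = 8 h 10 min; less 45 min break → 7 h 25 min
Total worked: 58 h 1 min = 3481 min.
Regular 40 h 0 min = 2400 min at $37.50/h; overtime 18 h 1 min = 1081 min at $75.00/h.
Pay = (2400 × $37.50 + 1081 × $75.00) ÷ 60 = $2851.25.

$2851.25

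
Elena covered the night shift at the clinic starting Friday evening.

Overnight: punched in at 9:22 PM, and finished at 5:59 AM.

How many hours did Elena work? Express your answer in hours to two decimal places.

8.62 hours

Overnight: 9:22 PM → midnight = 2 h 38 min; midnight → 5:59 AM = 5 h 59 min; span 8 h 37 min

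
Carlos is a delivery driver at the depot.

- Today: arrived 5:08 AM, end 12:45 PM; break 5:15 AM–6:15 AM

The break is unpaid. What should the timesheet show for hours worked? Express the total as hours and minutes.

6 h 37 min

Today: 5:08 AM–12:45 PM = 7 h 37 min; less 60 min break → 6 h 37 min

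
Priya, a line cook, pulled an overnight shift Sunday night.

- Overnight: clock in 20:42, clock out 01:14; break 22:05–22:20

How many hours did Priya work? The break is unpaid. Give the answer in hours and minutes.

4 h 17 min

Overnight: 20:42 → midnight = 3 h 18 min; midnight → 01:14 = 1 h 14 min; span 4 h 32 min; less 15 min break → 4 h 17 min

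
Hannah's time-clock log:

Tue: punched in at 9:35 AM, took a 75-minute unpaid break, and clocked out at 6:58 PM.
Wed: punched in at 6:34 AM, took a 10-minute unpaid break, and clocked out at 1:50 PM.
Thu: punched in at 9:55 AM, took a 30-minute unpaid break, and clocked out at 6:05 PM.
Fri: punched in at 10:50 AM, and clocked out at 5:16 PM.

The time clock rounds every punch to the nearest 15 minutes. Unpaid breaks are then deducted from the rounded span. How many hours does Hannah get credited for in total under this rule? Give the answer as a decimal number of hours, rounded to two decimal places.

Tue: in 9:35 AM→9:30 AM, out 6:58 PM→7:00 PM; 9 h 30 min − 75 min = 8 h 15 min
Wed: in 6:34 AM→6:30 AM, out 1:50 PM→1:45 PM; 7 h 15 min − 10 min = 7 h 5 min
Thu: in 9:55 AM→10:00 AM, out 6:05 PM→6:00 PM; 8 h 0 min − 30 min = 7 h 30 min
Fri: in 10:50 AM→10:45 AM, out 5:16 PM→5:15 PM; 6 h 30 min
Total credited: 29 h 20 min.

29.33 hours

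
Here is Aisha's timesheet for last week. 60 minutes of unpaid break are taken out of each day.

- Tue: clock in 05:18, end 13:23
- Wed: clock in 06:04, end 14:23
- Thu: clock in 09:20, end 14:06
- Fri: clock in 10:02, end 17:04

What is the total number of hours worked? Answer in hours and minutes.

24 h 12 min

Tue: 05:18–13:23 = 8 h 5 min; less 60 min break → 7 h 5 min
Wed: 06:04–14:23 = 8 h 19 min; less 60 min break → 7 h 19 min
Thu: 09:20–14:06 = 4 h 46 min; less 60 min break → 3 h 46 min
Fri: 10:02–17:04 = 7 h 2 min; less 60 min break → 6 h 2 min
Total: 7 h 5 min + 7 h 19 min + 3 h 46 min + 6 h 2 min = 24 h 12 min.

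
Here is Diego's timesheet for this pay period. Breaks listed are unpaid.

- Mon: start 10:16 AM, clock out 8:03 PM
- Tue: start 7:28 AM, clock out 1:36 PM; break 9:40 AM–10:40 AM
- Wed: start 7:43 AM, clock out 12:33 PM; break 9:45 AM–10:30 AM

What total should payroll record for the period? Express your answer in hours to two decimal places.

Mon: 10:16 AM–8:03 PM = 9 h 47 min
Tue: 7:28 AM–1:36 PM = 6 h 8 min; less 60 min break → 5 h 8 min
Wed: 7:43 AM–12:33 PM = 4 h 50 min; less 45 min break → 4 h 5 min
Total: 9 h 47 min + 5 h 8 min + 4 h 5 min = 19 h 0 min.

19.00 hours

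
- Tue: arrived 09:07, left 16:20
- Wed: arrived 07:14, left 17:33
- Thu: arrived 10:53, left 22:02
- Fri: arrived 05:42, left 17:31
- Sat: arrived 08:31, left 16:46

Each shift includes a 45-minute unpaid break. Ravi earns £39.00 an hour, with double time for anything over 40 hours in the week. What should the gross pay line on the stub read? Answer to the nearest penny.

£1950.00

Tue: 09:07–16:20 = 7 h 13 min; less 45 min break → 6 h 28 min
Wed: 07:14–17:33 = 10 h 19 min; less 45 min break → 9 h 34 min
Thu: 10:53–22:02 = 11 h 9 min; less 45 min break → 10 h 24 min
Fri: 05:42–17:31 = 11 h 49 min; less 45 min break → 11 h 4 min
Sat: 08:31–16:46 = 8 h 15 min; less 45 min break → 7 h 30 min
Total worked: 45 h 0 min = 2700 min.
Regular 40 h 0 min = 2400 min at £39.00/h; overtime 5 h 0 min = 300 min at £78.00/h.
Pay = (2400 × £39.00 + 300 × £78.00) ÷ 60 = £1950.00.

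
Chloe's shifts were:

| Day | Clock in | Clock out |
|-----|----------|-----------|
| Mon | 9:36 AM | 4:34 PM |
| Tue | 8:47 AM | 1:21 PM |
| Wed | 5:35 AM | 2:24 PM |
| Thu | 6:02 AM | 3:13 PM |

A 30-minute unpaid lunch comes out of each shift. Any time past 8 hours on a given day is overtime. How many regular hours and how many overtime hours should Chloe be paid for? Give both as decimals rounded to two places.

Regular 26.53 hours, overtime 1.00 hours

Mon: 9:36 AM–4:34 PM = 6 h 58 min; less 30 min break → 6 h 28 min
Tue: 8:47 AM–1:21 PM = 4 h 34 min; less 30 min break → 4 h 4 min
Wed: 5:35 AM–2:24 PM = 8 h 49 min; less 30 min break → 8 h 19 min
Thu: 6:02 AM–3:13 PM = 9 h 11 min; less 30 min break → 8 h 41 min
Mon reg 6 h 28 min / OT 0 h 0 min; Tue reg 4 h 4 min / OT 0 h 0 min; Wed reg 8 h 0 min / OT 0 h 19 min; Thu reg 8 h 0 min / OT 0 h 41 min.
Totals: regular 26 h 32 min, overtime 1 h 0 min.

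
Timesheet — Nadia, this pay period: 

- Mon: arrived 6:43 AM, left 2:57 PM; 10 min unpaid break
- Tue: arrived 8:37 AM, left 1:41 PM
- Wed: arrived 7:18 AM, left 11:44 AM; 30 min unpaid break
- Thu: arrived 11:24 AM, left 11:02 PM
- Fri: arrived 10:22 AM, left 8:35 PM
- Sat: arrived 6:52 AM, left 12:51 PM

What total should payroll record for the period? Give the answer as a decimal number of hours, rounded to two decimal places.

Mon: 6:43 AM–2:57 PM = 8 h 14 min; less 10 min break → 8 h 4 min
Tue: 8:37 AM–1:41 PM = 5 h 4 min
Wed: 7:18 AM–11:44 AM = 4 h 26 min; less 30 min break → 3 h 56 min
Thu: 11:24 AM–11:02 PM = 11 h 38 min
Fri: 10:22 AM–8:35 PM = 10 h 13 min
Sat: 6:52 AM–12:51 PM = 5 h 59 min
Total: 8 h 4 min + 5 h 4 min + 3 h 56 min + 11 h 38 min + 10 h 13 min + 5 h 59 min = 44 h 54 min.

44.90 hours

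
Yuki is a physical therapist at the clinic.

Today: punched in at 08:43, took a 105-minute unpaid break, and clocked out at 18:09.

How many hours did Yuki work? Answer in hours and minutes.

Today: 08:43–18:09 = 9 h 26 min; less 105 min break → 7 h 41 min

7 h 41 min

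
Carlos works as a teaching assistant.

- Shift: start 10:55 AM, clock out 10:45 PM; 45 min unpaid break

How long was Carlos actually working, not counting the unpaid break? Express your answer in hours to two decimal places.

Shift: 10:55 AM–10:45 PM = 11 h 50 min; less 45 min break → 11 h 5 min

11.08 hours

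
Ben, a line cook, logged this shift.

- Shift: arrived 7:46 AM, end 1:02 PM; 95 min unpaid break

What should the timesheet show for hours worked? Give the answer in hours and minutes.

Shift: 7:46 AM–1:02 PM = 5 h 16 min; less 95 min break → 3 h 41 min

3 h 41 min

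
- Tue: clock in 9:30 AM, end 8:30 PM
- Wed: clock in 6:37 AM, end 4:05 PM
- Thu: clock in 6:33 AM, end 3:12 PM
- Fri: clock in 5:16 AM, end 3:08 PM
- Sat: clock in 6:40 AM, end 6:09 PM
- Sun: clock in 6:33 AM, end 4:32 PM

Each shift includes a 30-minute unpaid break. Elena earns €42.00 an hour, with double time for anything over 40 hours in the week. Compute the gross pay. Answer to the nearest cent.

€3145.80

Tue: 9:30 AM–8:30 PM = 11 h 0 min; less 30 min break → 10 h 30 min
Wed: 6:37 AM–4:05 PM = 9 h 28 min; less 30 min break → 8 h 58 min
Thu: 6:33 AM–3:12 PM = 8 h 39 min; less 30 min break → 8 h 9 min
Fri: 5:16 AM–3:08 PM = 9 h 52 min; less 30 min break → 9 h 22 min
Sat: 6:40 AM–6:09 PM = 11 h 29 min; less 30 min break → 10 h 59 min
Sun: 6:33 AM–4:32 PM = 9 h 59 min; less 30 min break → 9 h 29 min
Total worked: 57 h 27 min = 3447 min.
Regular 40 h 0 min = 2400 min at €42.00/h; overtime 17 h 27 min = 1047 min at €84.00/h.
Pay = (2400 × €42.00 + 1047 × €84.00) ÷ 60 = €3145.80.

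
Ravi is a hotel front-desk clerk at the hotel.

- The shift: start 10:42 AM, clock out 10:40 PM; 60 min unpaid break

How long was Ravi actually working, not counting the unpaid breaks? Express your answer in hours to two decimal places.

The shift: 10:42 AM–10:40 PM = 11 h 58 min; less 60 min break → 10 h 58 min

10.97 hours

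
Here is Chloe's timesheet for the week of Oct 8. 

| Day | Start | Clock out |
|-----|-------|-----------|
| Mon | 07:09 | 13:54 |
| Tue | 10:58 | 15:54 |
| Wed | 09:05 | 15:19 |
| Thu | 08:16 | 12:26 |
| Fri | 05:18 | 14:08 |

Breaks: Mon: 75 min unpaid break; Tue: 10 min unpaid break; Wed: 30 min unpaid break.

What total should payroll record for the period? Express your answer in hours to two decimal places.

29.00 hours

Mon: 07:09–13:54 = 6 h 45 min; less 75 min break → 5 h 30 min
Tue: 10:58–15:54 = 4 h 56 min; less 10 min break → 4 h 46 min
Wed: 09:05–15:19 = 6 h 14 min; less 30 min break → 5 h 44 min
Thu: 08:16–12:26 = 4 h 10 min
Fri: 05:18–14:08 = 8 h 50 min
Total: 5 h 30 min + 4 h 46 min + 5 h 44 min + 4 h 10 min + 8 h 50 min = 29 h 0 min.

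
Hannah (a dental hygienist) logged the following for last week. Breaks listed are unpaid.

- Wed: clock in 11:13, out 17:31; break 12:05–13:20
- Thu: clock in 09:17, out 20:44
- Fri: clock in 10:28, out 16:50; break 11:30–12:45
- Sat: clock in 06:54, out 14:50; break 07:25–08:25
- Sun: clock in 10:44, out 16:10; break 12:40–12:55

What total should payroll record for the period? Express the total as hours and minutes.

Wed: 11:13–17:31 = 6 h 18 min; less 75 min break → 5 h 3 min
Thu: 09:17–20:44 = 11 h 27 min
Fri: 10:28–16:50 = 6 h 22 min; less 75 min break → 5 h 7 min
Sat: 06:54–14:50 = 7 h 56 min; less 60 min break → 6 h 56 min
Sun: 10:44–16:10 = 5 h 26 min; less 15 min break → 5 h 11 min
Total: 5 h 3 min + 11 h 27 min + 5 h 7 min + 6 h 56 min + 5 h 11 min = 33 h 44 min.

33 h 44 min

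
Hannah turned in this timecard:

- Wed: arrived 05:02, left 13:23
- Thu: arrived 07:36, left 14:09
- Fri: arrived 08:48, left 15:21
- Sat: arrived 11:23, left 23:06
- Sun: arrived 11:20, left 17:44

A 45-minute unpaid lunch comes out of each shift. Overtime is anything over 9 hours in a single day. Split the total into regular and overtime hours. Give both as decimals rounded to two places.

Regular 33.85 hours, overtime 1.97 hours

Wed: 05:02–13:23 = 8 h 21 min; less 45 min break → 7 h 36 min
Thu: 07:36–14:09 = 6 h 33 min; less 45 min break → 5 h 48 min
Fri: 08:48–15:21 = 6 h 33 min; less 45 min break → 5 h 48 min
Sat: 11:23–23:06 = 11 h 43 min; less 45 min break → 10 h 58 min
Sun: 11:20–17:44 = 6 h 24 min; less 45 min break → 5 h 39 min
Wed reg 7 h 36 min / OT 0 h 0 min; Thu reg 5 h 48 min / OT 0 h 0 min; Fri reg 5 h 48 min / OT 0 h 0 min; Sat reg 9 h 0 min / OT 1 h 58 min; Sun reg 5 h 39 min / OT 0 h 0 min.
Totals: regular 33 h 51 min, overtime 1 h 58 min.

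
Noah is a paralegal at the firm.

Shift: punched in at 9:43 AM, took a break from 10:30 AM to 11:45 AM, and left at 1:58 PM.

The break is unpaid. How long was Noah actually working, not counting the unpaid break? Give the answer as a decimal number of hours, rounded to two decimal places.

Shift: 9:43 AM–1:58 PM = 4 h 15 min; less 75 min break → 3 h 0 min

3.00 hours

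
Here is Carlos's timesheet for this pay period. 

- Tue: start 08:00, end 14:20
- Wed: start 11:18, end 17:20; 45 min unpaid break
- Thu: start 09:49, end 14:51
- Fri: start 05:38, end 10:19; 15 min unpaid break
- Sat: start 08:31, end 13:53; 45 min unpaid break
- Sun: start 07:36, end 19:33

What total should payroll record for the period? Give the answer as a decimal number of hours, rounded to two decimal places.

Tue: 08:00–14:20 = 6 h 20 min
Wed: 11:18–17:20 = 6 h 2 min; less 45 min break → 5 h 17 min
Thu: 09:49–14:51 = 5 h 2 min
Fri: 05:38–10:19 = 4 h 41 min; less 15 min break → 4 h 26 min
Sat: 08:31–13:53 = 5 h 22 min; less 45 min break → 4 h 37 min
Sun: 07:36–19:33 = 11 h 57 min
Total: 6 h 20 min + 5 h 17 min + 5 h 2 min + 4 h 26 min + 4 h 37 min + 11 h 57 min = 37 h 39 min.

37.65 hours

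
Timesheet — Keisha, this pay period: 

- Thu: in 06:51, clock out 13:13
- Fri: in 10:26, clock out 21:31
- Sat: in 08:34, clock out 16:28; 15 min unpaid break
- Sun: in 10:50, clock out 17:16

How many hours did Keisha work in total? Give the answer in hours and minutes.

Thu: 06:51–13:13 = 6 h 22 min
Fri: 10:26–21:31 = 11 h 5 min
Sat: 08:34–16:28 = 7 h 54 min; less 15 min break → 7 h 39 min
Sun: 10:50–17:16 = 6 h 26 min
Total: 6 h 22 min + 11 h 5 min + 7 h 39 min + 6 h 26 min = 31 h 32 min.

31 h 32 min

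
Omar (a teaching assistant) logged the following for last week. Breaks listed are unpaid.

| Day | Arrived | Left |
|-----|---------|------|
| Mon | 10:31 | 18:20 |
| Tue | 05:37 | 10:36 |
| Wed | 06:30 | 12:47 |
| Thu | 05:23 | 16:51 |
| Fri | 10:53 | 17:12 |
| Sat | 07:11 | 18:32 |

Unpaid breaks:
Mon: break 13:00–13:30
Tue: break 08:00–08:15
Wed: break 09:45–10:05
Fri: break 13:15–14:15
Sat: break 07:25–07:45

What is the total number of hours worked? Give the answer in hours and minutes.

Mon: 10:31–18:20 = 7 h 49 min; less 30 min break → 7 h 19 min
Tue: 05:37–10:36 = 4 h 59 min; less 15 min break → 4 h 44 min
Wed: 06:30–12:47 = 6 h 17 min; less 20 min break → 5 h 57 min
Thu: 05:23–16:51 = 11 h 28 min
Fri: 10:53–17:12 = 6 h 19 min; less 60 min break → 5 h 19 min
Sat: 07:11–18:32 = 11 h 21 min; less 20 min break → 11 h 1 min
Total: 7 h 19 min + 4 h 44 min + 5 h 57 min + 11 h 28 min + 5 h 19 min + 11 h 1 min = 45 h 48 min.

45 h 48 min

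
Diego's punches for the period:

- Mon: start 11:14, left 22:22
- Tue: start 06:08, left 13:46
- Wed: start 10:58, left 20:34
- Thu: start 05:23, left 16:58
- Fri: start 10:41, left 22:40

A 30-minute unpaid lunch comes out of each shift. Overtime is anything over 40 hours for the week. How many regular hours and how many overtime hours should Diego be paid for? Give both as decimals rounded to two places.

Regular 40.00 hours, overtime 9.43 hours

Mon: 11:14–22:22 = 11 h 8 min; less 30 min break → 10 h 38 min
Tue: 06:08–13:46 = 7 h 38 min; less 30 min break → 7 h 8 min
Wed: 10:58–20:34 = 9 h 36 min; less 30 min break → 9 h 6 min
Thu: 05:23–16:58 = 11 h 35 min; less 30 min break → 11 h 5 min
Fri: 10:41–22:40 = 11 h 59 min; less 30 min break → 11 h 29 min
Total worked: 49 h 26 min = 49.43 h.
Threshold 40 h → overtime 9 h 26 min, regular 40 h 0 min.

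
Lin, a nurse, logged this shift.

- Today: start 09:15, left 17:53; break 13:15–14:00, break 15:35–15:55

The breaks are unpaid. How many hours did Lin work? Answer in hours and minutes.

7 h 33 min

Today: 09:15–17:53 = 8 h 38 min; less 65 min break → 7 h 33 min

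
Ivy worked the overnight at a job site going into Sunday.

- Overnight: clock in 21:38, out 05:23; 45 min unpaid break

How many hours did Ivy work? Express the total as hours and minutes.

7 h 0 min

Overnight: 21:38 → midnight = 2 h 22 min; midnight → 05:23 = 5 h 23 min; span 7 h 45 min; less 45 min break → 7 h 0 min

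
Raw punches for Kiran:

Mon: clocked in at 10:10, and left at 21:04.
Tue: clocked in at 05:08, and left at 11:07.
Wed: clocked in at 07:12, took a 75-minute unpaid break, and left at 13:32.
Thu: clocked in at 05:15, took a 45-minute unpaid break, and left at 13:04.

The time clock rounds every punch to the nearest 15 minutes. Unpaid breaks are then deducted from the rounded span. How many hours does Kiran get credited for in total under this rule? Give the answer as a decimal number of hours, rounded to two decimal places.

Mon: in 10:10→10:15, out 21:04→21:00; 10 h 45 min
Tue: in 05:08→05:15, out 11:07→11:00; 5 h 45 min
Wed: in 07:12→07:15, out 13:32→13:30; 6 h 15 min − 75 min = 5 h 0 min
Thu: in 05:15→05:15, out 13:04→13:00; 7 h 45 min − 45 min = 7 h 0 min
Total credited: 28 h 30 min.

28.50 hours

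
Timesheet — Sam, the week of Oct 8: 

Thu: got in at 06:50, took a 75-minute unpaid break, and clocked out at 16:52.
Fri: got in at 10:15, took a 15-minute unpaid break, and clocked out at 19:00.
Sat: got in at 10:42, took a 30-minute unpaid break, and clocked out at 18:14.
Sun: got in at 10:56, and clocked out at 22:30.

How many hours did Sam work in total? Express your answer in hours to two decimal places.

35.88 hours

Thu: 06:50–16:52 = 10 h 2 min; less 75 min break → 8 h 47 min
Fri: 10:15–19:00 = 8 h 45 min; less 15 min break → 8 h 30 min
Sat: 10:42–18:14 = 7 h 32 min; less 30 min break → 7 h 2 min
Sun: 10:56–22:30 = 11 h 34 min
Total: 8 h 47 min + 8 h 30 min + 7 h 2 min + 11 h 34 min = 35 h 53 min.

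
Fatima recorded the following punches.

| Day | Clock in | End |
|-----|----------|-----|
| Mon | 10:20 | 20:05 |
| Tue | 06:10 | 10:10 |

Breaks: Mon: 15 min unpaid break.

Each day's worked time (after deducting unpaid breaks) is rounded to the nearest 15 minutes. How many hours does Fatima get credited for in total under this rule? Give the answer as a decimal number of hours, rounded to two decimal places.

13.50 hours

Mon: 10:20–20:05 = 9 h 45 min − 15 min = 9 h 30 min → rounds to 9 h 30 min
Tue: 06:10–10:10 = 4 h 0 min → rounds to 4 h 0 min
Total credited: 13 h 30 min.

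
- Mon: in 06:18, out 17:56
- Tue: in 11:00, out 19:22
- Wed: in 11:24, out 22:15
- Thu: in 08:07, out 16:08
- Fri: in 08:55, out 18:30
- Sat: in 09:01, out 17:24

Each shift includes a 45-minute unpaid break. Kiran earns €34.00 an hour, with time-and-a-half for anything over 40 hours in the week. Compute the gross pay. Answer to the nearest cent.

Mon: 06:18–17:56 = 11 h 38 min; less 45 min break → 10 h 53 min
Tue: 11:00–19:22 = 8 h 22 min; less 45 min break → 7 h 37 min
Wed: 11:24–22:15 = 10 h 51 min; less 45 min break → 10 h 6 min
Thu: 08:07–16:08 = 8 h 1 min; less 45 min break → 7 h 16 min
Fri: 08:55–18:30 = 9 h 35 min; less 45 min break → 8 h 50 min
Sat: 09:01–17:24 = 8 h 23 min; less 45 min break → 7 h 38 min
Total worked: 52 h 20 min = 3140 min.
Regular 40 h 0 min = 2400 min at €34.00/h; overtime 12 h 20 min = 740 min at €51.00/h.
Pay = (2400 × €34.00 + 740 × €51.00) ÷ 60 = €1989.00.

€1989.00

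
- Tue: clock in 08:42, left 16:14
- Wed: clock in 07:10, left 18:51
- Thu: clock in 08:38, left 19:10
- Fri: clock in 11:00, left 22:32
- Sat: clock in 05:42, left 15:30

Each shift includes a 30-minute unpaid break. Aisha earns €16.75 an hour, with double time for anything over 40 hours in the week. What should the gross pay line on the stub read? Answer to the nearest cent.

€957.54

Tue: 08:42–16:14 = 7 h 32 min; less 30 min break → 7 h 2 min
Wed: 07:10–18:51 = 11 h 41 min; less 30 min break → 11 h 11 min
Thu: 08:38–19:10 = 10 h 32 min; less 30 min break → 10 h 2 min
Fri: 11:00–22:32 = 11 h 32 min; less 30 min break → 11 h 2 min
Sat: 05:42–15:30 = 9 h 48 min; less 30 min break → 9 h 18 min
Total worked: 48 h 35 min = 2915 min.
Regular 40 h 0 min = 2400 min at €16.75/h; overtime 8 h 35 min = 515 min at €33.50/h.
Pay = (2400 × €16.75 + 515 × €33.50) ÷ 60 = €957.54.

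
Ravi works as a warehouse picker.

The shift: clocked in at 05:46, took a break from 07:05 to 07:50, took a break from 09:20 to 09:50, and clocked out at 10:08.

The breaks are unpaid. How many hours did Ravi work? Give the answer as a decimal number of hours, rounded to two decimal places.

The shift: 05:46–10:08 = 4 h 22 min; less 75 min break → 3 h 7 min

3.12 hours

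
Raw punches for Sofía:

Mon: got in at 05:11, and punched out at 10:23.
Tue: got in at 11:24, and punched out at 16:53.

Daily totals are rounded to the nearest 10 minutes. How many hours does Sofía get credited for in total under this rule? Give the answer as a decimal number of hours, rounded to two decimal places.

Mon: 05:11–10:23 = 5 h 12 min → rounds to 5 h 10 min
Tue: 11:24–16:53 = 5 h 29 min → rounds to 5 h 30 min
Total credited: 10 h 40 min.

10.67 hours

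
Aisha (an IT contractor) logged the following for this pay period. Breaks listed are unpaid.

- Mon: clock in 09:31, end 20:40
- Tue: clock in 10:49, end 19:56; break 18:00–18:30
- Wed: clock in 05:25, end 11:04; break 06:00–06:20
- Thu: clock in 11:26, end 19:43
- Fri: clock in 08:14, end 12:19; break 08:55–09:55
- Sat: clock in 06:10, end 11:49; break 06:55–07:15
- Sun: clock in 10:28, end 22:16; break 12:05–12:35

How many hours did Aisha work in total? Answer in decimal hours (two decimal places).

Mon: 09:31–20:40 = 11 h 9 min
Tue: 10:49–19:56 = 9 h 7 min; less 30 min break → 8 h 37 min
Wed: 05:25–11:04 = 5 h 39 min; less 20 min break → 5 h 19 min
Thu: 11:26–19:43 = 8 h 17 min
Fri: 08:14–12:19 = 4 h 5 min; less 60 min break → 3 h 5 min
Sat: 06:10–11:49 = 5 h 39 min; less 20 min break → 5 h 19 min
Sun: 10:28–22:16 = 11 h 48 min; less 30 min break → 11 h 18 min
Total: 11 h 9 min + 8 h 37 min + 5 h 19 min + 8 h 17 min + 3 h 5 min + 5 h 19 min + 11 h 18 min = 53 h 4 min.

53.07 hours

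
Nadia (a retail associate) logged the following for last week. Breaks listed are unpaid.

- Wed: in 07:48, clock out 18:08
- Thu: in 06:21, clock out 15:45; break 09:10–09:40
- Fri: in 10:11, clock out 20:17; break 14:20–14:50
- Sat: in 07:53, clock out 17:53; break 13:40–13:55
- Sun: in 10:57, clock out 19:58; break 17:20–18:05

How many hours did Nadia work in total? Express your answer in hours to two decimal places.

Wed: 07:48–18:08 = 10 h 20 min
Thu: 06:21–15:45 = 9 h 24 min; less 30 min break → 8 h 54 min
Fri: 10:11–20:17 = 10 h 6 min; less 30 min break → 9 h 36 min
Sat: 07:53–17:53 = 10 h 0 min; less 15 min break → 9 h 45 min
Sun: 10:57–19:58 = 9 h 1 min; less 45 min break → 8 h 16 min
Total: 10 h 20 min + 8 h 54 min + 9 h 36 min + 9 h 45 min + 8 h 16 min = 46 h 51 min.

46.85 hours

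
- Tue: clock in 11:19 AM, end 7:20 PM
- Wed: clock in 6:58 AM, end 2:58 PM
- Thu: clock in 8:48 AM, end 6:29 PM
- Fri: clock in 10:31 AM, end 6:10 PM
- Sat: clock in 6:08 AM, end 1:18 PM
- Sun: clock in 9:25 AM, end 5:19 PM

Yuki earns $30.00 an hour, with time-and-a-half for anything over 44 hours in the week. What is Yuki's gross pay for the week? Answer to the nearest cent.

Tue: 11:19 AM–7:20 PM = 8 h 1 min
Wed: 6:58 AM–2:58 PM = 8 h 0 min
Thu: 8:48 AM–6:29 PM = 9 h 41 min
Fri: 10:31 AM–6:10 PM = 7 h 39 min
Sat: 6:08 AM–1:18 PM = 7 h 10 min
Sun: 9:25 AM–5:19 PM = 7 h 54 min
Total worked: 48 h 25 min = 2905 min.
Regular 44 h 0 min = 2640 min at $30.00/h; overtime 4 h 25 min = 265 min at $45.00/h.
Pay = (2640 × $30.00 + 265 × $45.00) ÷ 60 = $1518.75.

$1518.75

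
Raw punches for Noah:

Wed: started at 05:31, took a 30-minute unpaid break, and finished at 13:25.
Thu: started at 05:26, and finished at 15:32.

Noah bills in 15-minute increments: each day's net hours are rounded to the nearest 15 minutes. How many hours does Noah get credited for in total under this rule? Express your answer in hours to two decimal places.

Wed: 05:31–13:25 = 7 h 54 min − 30 min = 7 h 24 min → rounds to 7 h 30 min
Thu: 05:26–15:32 = 10 h 6 min → rounds to 10 h 0 min
Total credited: 17 h 30 min.

17.50 hours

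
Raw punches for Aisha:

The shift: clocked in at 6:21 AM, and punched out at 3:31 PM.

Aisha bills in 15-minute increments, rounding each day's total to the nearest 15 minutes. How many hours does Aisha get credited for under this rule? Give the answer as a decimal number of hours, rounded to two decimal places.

The shift: 6:21 AM–3:31 PM = 9 h 10 min → rounds to 9 h 15 min

9.25 hours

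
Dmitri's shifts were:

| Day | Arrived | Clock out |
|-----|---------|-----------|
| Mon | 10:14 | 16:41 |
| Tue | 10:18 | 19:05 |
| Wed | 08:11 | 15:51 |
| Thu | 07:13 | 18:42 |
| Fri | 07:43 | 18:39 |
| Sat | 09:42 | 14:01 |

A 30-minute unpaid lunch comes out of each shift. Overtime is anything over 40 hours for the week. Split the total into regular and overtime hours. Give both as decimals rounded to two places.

Mon: 10:14–16:41 = 6 h 27 min; less 30 min break → 5 h 57 min
Tue: 10:18–19:05 = 8 h 47 min; less 30 min break → 8 h 17 min
Wed: 08:11–15:51 = 7 h 40 min; less 30 min break → 7 h 10 min
Thu: 07:13–18:42 = 11 h 29 min; less 30 min break → 10 h 59 min
Fri: 07:43–18:39 = 10 h 56 min; less 30 min break → 10 h 26 min
Sat: 09:42–14:01 = 4 h 19 min; less 30 min break → 3 h 49 min
Total worked: 46 h 38 min = 46.63 h.
Threshold 40 h → overtime 6 h 38 min, regular 40 h 0 min.

Regular 40.00 hours, overtime 6.63 hours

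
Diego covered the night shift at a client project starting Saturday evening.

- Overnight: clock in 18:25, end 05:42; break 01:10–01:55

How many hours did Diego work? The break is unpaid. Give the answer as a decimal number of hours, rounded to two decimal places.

Overnight: 18:25 → midnight = 5 h 35 min; midnight → 05:42 = 5 h 42 min; span 11 h 17 min; less 45 min break → 10 h 32 min

10.53 hours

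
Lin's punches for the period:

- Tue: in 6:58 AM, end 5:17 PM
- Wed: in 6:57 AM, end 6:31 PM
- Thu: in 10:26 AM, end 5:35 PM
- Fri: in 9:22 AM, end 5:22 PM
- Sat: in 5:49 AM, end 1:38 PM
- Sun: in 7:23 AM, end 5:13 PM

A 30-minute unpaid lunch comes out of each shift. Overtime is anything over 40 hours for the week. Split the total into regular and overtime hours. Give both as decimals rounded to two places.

Regular 40.00 hours, overtime 11.68 hours

Tue: 6:58 AM–5:17 PM = 10 h 19 min; less 30 min break → 9 h 49 min
Wed: 6:57 AM–6:31 PM = 11 h 34 min; less 30 min break → 11 h 4 min
Thu: 10:26 AM–5:35 PM = 7 h 9 min; less 30 min break → 6 h 39 min
Fri: 9:22 AM–5:22 PM = 8 h 0 min; less 30 min break → 7 h 30 min
Sat: 5:49 AM–1:38 PM = 7 h 49 min; less 30 min break → 7 h 19 min
Sun: 7:23 AM–5:13 PM = 9 h 50 min; less 30 min break → 9 h 20 min
Total worked: 51 h 41 min = 51.68 h.
Threshold 40 h → overtime 11 h 41 min, regular 40 h 0 min.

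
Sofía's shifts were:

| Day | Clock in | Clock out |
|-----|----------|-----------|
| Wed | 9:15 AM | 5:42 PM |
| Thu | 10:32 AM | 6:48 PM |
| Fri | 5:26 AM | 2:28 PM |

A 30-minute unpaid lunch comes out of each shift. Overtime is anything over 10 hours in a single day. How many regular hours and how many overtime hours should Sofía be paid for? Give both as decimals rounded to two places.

Regular 24.25 hours, overtime 0.00 hours

Wed: 9:15 AM–5:42 PM = 8 h 27 min; less 30 min break → 7 h 57 min
Thu: 10:32 AM–6:48 PM = 8 h 16 min; less 30 min break → 7 h 46 min
Fri: 5:26 AM–2:28 PM = 9 h 2 min; less 30 min break → 8 h 32 min
Wed reg 7 h 57 min / OT 0 h 0 min; Thu reg 7 h 46 min / OT 0 h 0 min; Fri reg 8 h 32 min / OT 0 h 0 min.
Totals: regular 24 h 15 min, overtime 0 h 0 min.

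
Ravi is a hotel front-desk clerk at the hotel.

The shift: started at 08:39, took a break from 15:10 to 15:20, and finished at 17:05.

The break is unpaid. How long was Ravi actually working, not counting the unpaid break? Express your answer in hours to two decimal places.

8.27 hours

The shift: 08:39–17:05 = 8 h 26 min; less 10 min break → 8 h 16 min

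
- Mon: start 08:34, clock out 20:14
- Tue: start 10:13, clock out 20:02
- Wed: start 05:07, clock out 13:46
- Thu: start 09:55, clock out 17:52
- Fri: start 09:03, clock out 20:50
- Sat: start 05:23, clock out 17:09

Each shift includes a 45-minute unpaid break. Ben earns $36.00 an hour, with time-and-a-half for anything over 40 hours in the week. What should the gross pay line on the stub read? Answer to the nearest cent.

Mon: 08:34–20:14 = 11 h 40 min; less 45 min break → 10 h 55 min
Tue: 10:13–20:02 = 9 h 49 min; less 45 min break → 9 h 4 min
Wed: 05:07–13:46 = 8 h 39 min; less 45 min break → 7 h 54 min
Thu: 09:55–17:52 = 7 h 57 min; less 45 min break → 7 h 12 min
Fri: 09:03–20:50 = 11 h 47 min; less 45 min break → 11 h 2 min
Sat: 05:23–17:09 = 11 h 46 min; less 45 min break → 11 h 1 min
Total worked: 57 h 8 min = 3428 min.
Regular 40 h 0 min = 2400 min at $36.00/h; overtime 17 h 8 min = 1028 min at $54.00/h.
Pay = (2400 × $36.00 + 1028 × $54.00) ÷ 60 = $2365.20.

$2365.20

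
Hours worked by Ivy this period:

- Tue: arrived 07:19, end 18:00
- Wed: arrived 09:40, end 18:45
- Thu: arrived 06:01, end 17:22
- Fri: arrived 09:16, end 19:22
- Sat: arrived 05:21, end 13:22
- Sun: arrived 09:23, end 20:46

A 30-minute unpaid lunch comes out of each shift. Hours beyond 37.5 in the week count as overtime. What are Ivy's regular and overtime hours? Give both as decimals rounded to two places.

Regular 37.50 hours, overtime 20.12 hours

Tue: 07:19–18:00 = 10 h 41 min; less 30 min break → 10 h 11 min
Wed: 09:40–18:45 = 9 h 5 min; less 30 min break → 8 h 35 min
Thu: 06:01–17:22 = 11 h 21 min; less 30 min break → 10 h 51 min
Fri: 09:16–19:22 = 10 h 6 min; less 30 min break → 9 h 36 min
Sat: 05:21–13:22 = 8 h 1 min; less 30 min break → 7 h 31 min
Sun: 09:23–20:46 = 11 h 23 min; less 30 min break → 10 h 53 min
Total worked: 57 h 37 min = 57.62 h.
Threshold 37.5 h → overtime 20 h 7 min, regular 37 h 30 min.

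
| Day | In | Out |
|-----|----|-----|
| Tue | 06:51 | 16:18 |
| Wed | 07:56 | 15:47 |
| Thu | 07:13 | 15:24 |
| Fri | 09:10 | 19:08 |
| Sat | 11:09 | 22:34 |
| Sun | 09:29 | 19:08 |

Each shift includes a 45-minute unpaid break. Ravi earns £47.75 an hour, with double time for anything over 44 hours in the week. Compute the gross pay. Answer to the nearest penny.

£2866.59

Tue: 06:51–16:18 = 9 h 27 min; less 45 min break → 8 h 42 min
Wed: 07:56–15:47 = 7 h 51 min; less 45 min break → 7 h 6 min
Thu: 07:13–15:24 = 8 h 11 min; less 45 min break → 7 h 26 min
Fri: 09:10–19:08 = 9 h 58 min; less 45 min break → 9 h 13 min
Sat: 11:09–22:34 = 11 h 25 min; less 45 min break → 10 h 40 min
Sun: 09:29–19:08 = 9 h 39 min; less 45 min break → 8 h 54 min
Total worked: 52 h 1 min = 3121 min.
Regular 44 h 0 min = 2640 min at £47.75/h; overtime 8 h 1 min = 481 min at £95.50/h.
Pay = (2640 × £47.75 + 481 × £95.50) ÷ 60 = £2866.59.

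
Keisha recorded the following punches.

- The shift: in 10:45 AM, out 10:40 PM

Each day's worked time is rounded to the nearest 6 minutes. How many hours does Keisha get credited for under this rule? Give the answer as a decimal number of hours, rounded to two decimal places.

11.90 hours

The shift: 10:45 AM–10:40 PM = 11 h 55 min → rounds to 11 h 54 min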